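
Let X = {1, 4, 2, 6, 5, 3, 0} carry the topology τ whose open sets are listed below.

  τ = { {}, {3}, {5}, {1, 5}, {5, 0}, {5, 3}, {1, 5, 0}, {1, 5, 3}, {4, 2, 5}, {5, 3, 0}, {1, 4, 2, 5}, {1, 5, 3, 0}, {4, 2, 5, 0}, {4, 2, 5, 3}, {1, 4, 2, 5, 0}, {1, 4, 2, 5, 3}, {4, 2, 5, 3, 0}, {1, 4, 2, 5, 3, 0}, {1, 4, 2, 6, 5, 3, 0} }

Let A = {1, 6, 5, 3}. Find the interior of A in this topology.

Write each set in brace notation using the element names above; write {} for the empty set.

{1, 5, 3}

open subsets of A: {}, {5}, {3}, {1, 5}, {5, 3}, {1, 5, 3}; so int(A) = {1, 5, 3}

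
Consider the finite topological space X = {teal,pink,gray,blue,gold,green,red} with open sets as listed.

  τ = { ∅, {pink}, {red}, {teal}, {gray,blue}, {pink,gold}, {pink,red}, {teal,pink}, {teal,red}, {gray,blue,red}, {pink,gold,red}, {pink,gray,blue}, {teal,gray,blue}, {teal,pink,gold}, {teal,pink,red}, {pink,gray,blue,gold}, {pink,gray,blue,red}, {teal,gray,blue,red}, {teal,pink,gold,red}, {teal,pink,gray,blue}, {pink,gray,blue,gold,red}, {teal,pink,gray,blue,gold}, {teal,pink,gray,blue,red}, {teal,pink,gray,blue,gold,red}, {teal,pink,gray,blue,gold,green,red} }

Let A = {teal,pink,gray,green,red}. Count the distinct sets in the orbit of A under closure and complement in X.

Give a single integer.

complement {blue,gold}; its interior ∅; cl(A) = X∖∅ = {teal,pink,gray,blue,gold,green,red}
With k = closure, c = complement:
  1. A     = {teal,pink,gray,green,red}
  2. kA    = {teal,pink,gray,blue,gold,green,red}
  3. cA    = {blue,gold}
  4. ckA   = ∅
  5. kcA   = {gray,blue,gold,green}
  6. ckcA  = {teal,pink,red}
  7. kckcA = {teal,pink,gold,green,red}
  8. ckckcA = {gray,blue}
  9. kckckcA = {gray,blue,green}
  10. ckckckcA = {teal,pink,gold,red}
k, c of each give nothing new

10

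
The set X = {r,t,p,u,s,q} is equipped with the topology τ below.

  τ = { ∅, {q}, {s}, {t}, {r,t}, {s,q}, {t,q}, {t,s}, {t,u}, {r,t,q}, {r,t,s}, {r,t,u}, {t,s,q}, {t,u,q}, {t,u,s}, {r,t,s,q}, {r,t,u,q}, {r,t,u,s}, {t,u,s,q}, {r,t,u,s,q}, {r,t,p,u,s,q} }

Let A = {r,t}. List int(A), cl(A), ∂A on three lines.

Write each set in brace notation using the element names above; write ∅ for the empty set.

open subsets of A: ∅, {t}, {r,t}; so int(A) = {r,t}
closure: X∖int(X∖A) = X∖{s,q} = {r,t,p,u}
∂A = {r,t,p,u} minus {r,t} = {p,u}

int(A) = {r,t}
cl(A)  = {r,t,p,u}
∂A     = {p,u}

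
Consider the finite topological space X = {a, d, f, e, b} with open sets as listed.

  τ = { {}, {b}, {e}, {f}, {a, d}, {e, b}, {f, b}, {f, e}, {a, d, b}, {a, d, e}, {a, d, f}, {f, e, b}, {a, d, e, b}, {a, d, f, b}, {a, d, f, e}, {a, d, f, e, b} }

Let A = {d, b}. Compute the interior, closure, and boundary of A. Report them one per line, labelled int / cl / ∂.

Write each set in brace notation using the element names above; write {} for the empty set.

open subsets of A: {}, {b}; so int(A) = {b}
closure: X∖int(X∖A) = X∖{f, e} = {a, d, b}
∂A = {a, d, b} minus {b} = {a, d}

int(A) = {b}
cl(A)  = {a, d, b}
∂A     = {a, d}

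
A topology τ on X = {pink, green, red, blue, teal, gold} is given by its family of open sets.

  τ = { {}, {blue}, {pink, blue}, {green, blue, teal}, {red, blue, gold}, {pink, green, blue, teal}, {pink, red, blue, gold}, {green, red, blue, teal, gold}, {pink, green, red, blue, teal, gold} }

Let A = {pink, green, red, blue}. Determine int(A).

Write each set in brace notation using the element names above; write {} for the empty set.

opens ⊆ A: {}, {blue}, {pink, blue}; union → int = {pink, blue}

{pink, blue}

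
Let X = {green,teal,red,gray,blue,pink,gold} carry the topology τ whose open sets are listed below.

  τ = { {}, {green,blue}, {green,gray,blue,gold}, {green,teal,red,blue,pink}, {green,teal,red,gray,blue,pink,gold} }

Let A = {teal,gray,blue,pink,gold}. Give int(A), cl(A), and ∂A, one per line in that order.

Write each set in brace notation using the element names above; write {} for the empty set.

U open, U⊆A: {}. int(A) = ⋃ = {}
X∖A={green,red}, int(X∖A)={}, hence cl(A)={green,teal,red,gray,blue,pink,gold}
∂A: remove int from cl → {green,teal,red,gray,blue,pink,gold}

int(A) = {}
cl(A)  = {green,teal,red,gray,blue,pink,gold}
∂A     = {green,teal,red,gray,blue,pink,gold}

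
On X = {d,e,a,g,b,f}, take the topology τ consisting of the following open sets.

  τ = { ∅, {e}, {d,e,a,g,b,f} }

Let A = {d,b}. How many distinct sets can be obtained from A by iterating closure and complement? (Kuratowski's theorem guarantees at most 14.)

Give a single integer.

cl via duality: int({e,a,g,f}) = {e}, so X∖{e} = {d,a,g,b,f}
Write k for closure, c for complement:
  1. A     = {d,b}
  2. kA    = {d,a,g,b,f}
  3. cA    = {e,a,g,f}
  4. ckA   = {e}
  5. kcA   = {d,e,a,g,b,f}
  6. ckcA  = ∅
applying k or c yields no new set

6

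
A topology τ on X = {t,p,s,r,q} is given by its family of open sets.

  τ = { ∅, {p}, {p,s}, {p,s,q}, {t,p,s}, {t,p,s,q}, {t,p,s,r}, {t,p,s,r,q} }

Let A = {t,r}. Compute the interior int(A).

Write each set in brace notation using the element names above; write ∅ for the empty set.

open subsets of A: ∅; so int(A) = ∅

∅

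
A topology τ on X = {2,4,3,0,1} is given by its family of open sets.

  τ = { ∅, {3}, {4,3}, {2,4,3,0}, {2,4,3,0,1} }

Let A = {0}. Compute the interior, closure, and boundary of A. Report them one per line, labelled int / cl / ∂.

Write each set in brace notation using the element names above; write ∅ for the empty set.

open subsets of A: ∅; so int(A) = ∅
closure: X∖int(X∖A) = X∖{4,3} = {2,0,1}
∂A = {2,0,1} minus ∅ = {2,0,1}

int(A) = ∅
cl(A)  = {2,0,1}
∂A     = {2,0,1}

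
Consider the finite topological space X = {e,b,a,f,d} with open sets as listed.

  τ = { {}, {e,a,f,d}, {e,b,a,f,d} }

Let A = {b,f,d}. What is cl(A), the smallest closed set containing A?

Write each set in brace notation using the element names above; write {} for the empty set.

complement {e,a}; its interior {}; cl(A) = X∖{} = {e,b,a,f,d}

{e,b,a,f,d}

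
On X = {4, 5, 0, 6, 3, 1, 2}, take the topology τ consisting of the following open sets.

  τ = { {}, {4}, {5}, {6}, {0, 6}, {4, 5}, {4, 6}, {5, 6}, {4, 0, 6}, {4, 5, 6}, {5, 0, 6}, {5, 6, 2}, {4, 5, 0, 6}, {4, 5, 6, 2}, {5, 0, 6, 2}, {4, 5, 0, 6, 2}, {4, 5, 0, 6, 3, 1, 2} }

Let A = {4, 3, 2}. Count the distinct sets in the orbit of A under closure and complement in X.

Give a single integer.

8

closure: X∖int(X∖A) = X∖{5, 0, 6} = {4, 3, 1, 2}
Let k=closure and c=complement:
  1. A     = {4, 3, 2}
  2. kA    = {4, 3, 1, 2}
  3. cA    = {5, 0, 6, 1}
  4. ckA   = {5, 0, 6}
  5. kcA   = {5, 0, 6, 3, 1, 2}
  6. ckcA  = {4}
  7. kckcA = {4, 3, 1}
  8. ckckcA = {5, 0, 6, 2}
— saturated at 8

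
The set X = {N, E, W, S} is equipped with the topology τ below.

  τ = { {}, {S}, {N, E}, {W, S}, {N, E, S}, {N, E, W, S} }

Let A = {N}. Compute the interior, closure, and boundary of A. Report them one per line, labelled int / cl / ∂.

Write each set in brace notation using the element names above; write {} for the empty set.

int(A) = {}
cl(A)  = {N, E}
∂A     = {N, E}

open subsets of A: {}; so int(A) = {}
closure: X∖int(X∖A) = X∖{W, S} = {N, E}
∂A = {N, E} minus {} = {N, E}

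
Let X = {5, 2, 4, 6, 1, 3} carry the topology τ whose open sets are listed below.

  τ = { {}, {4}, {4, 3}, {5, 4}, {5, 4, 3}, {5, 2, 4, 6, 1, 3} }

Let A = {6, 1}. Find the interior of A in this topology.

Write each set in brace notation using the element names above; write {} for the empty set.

{}

opens ⊆ A: {}; union → int = {}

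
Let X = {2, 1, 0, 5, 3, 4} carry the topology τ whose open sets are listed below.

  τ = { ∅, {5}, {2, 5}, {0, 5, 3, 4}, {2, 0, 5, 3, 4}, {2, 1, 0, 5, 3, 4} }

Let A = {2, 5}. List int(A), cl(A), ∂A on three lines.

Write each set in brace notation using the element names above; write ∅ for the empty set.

int(A) = {2, 5}
cl(A)  = {2, 1, 0, 5, 3, 4}
∂A     = {1, 0, 3, 4}

U open, U⊆A: ∅, {5}, {2, 5}. int(A) = ⋃ = {2, 5}
X∖A={1, 0, 3, 4}, int(X∖A)=∅, hence cl(A)={2, 1, 0, 5, 3, 4}
∂A: remove int from cl → {1, 0, 3, 4}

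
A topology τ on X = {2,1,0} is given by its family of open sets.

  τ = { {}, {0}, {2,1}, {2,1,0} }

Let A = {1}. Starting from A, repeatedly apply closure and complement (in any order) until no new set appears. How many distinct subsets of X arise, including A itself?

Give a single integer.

6

complement {2,0}; its interior {0}; cl(A) = X∖{0} = {2,1}
With k = closure, c = complement:
  1. A     = {1}
  2. kA    = {2,1}
  3. cA    = {2,0}
  4. ckA   = {0}
  5. kcA   = {2,1,0}
  6. ckcA  = {}
k, c of each give nothing new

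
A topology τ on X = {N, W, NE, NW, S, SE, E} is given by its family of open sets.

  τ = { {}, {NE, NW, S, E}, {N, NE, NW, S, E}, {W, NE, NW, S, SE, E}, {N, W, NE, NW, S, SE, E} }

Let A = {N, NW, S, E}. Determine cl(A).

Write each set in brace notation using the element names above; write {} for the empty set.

cl via duality: int({W, NE, SE}) = {}, so X∖{} = {N, W, NE, NW, S, SE, E}

{N, W, NE, NW, S, SE, E}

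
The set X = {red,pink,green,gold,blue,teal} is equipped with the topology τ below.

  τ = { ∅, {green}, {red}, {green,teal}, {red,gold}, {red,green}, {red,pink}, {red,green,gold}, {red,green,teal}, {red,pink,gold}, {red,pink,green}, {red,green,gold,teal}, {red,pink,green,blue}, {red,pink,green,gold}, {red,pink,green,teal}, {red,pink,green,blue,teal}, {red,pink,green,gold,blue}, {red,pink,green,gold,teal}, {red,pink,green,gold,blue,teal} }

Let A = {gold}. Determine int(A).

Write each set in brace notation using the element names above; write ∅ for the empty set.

interior: largest open inside A is ∅ (from ∅)

∅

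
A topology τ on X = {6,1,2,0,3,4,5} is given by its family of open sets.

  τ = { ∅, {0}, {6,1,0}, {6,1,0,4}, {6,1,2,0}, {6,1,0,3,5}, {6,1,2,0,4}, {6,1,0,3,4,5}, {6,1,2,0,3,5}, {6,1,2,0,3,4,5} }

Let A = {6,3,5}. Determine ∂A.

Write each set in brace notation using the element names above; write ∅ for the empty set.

open subsets of A: ∅; so int(A) = ∅
closure: X∖int(X∖A) = X∖{0} = {6,1,2,3,4,5}
∂A = {6,1,2,3,4,5} minus ∅ = {6,1,2,3,4,5}

{6,1,2,3,4,5}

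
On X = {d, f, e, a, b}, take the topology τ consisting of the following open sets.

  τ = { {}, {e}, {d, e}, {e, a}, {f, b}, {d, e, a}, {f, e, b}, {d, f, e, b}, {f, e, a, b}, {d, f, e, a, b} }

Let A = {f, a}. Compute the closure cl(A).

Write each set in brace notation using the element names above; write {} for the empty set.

{f, a, b}

complement {d, e, b}; its interior {d, e}; cl(A) = X∖{d, e} = {f, a, b}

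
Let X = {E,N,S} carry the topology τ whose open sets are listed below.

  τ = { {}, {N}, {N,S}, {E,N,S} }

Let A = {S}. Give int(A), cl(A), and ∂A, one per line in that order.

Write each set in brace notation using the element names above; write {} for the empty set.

U open, U⊆A: {}. int(A) = ⋃ = {}
X∖A={E,N}, int(X∖A)={N}, hence cl(A)={E,S}
∂A: remove int from cl → {E,S}

int(A) = {}
cl(A)  = {E,S}
∂A     = {E,S}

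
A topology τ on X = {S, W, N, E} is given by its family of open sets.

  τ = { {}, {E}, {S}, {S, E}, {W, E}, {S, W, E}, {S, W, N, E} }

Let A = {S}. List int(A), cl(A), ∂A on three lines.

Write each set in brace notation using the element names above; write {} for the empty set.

interior: largest open inside A is {S} (from {}, {S})
cl via duality: int({W, N, E}) = {W, E}, so X∖{W, E} = {S, N}
cl∖int = {N}

int(A) = {S}
cl(A)  = {S, N}
∂A     = {N}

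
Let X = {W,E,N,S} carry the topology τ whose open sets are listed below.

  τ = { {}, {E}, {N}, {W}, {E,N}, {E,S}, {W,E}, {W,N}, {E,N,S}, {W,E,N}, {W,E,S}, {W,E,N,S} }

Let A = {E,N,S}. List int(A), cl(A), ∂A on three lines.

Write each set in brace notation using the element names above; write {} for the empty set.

open subsets of A: {}, {N}, {E}, {E,S}, {E,N}, {E,N,S}; so int(A) = {E,N,S}
closure: X∖int(X∖A) = X∖{W} = {E,N,S}
∂A = {E,N,S} minus {E,N,S} = {}

int(A) = {E,N,S}
cl(A)  = {E,N,S}
∂A     = {}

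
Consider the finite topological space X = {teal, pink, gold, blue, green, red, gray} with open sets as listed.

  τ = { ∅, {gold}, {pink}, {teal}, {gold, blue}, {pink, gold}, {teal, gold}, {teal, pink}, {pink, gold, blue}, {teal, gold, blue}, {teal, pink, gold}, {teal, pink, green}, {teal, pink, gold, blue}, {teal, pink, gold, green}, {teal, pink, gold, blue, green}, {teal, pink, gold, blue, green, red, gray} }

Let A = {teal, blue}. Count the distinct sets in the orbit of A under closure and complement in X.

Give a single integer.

8

X∖A={pink, gold, green, red, gray}, int(X∖A)={pink, gold}, hence cl(A)={teal, blue, green, red, gray}
Orbit (k=closure, c=complement):
  1. A     = {teal, blue}
  2. kA    = {teal, blue, green, red, gray}
  3. cA    = {pink, gold, green, red, gray}
  4. ckA   = {pink, gold}
  5. kcA   = {pink, gold, blue, green, red, gray}
  6. ckcA  = {teal}
  7. kckcA = {teal, green, red, gray}
  8. ckckcA = {pink, gold, blue}
(closed under both — stop)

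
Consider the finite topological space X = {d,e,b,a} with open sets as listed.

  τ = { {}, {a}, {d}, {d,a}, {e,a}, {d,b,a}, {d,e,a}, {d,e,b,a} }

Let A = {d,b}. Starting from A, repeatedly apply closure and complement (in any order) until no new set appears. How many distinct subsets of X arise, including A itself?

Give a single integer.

X∖A={e,a}, int(X∖A)={e,a}, hence cl(A)={d,b}
Orbit (k=closure, c=complement):
  1. A     = {d,b}
  2. cA    = {e,a}
  3. kcA   = {e,b,a}
  4. ckcA  = {d}
(closed under both — stop)

4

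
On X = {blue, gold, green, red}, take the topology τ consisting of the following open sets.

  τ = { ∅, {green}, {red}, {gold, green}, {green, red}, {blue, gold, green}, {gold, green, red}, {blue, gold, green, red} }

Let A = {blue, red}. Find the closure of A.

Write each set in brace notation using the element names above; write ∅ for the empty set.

{blue, red}

closure: X∖int(X∖A) = X∖{gold, green} = {blue, red}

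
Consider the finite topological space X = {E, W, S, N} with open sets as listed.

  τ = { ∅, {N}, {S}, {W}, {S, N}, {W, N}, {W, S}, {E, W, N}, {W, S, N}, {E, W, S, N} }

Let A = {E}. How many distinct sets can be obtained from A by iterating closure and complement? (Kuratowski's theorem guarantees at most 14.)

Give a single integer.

4

X∖A={W, S, N}, int(X∖A)={W, S, N}, hence cl(A)={E}
Orbit (k=closure, c=complement):
  1. A     = {E}
  2. cA    = {W, S, N}
  3. kcA   = {E, W, S, N}
  4. ckcA  = ∅
(closed under both — stop)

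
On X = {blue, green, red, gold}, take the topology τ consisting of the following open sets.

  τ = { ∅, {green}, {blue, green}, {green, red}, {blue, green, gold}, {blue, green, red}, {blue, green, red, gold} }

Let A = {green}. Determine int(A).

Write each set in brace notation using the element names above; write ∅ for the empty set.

{green}

opens ⊆ A: ∅, {green}; union → int = {green}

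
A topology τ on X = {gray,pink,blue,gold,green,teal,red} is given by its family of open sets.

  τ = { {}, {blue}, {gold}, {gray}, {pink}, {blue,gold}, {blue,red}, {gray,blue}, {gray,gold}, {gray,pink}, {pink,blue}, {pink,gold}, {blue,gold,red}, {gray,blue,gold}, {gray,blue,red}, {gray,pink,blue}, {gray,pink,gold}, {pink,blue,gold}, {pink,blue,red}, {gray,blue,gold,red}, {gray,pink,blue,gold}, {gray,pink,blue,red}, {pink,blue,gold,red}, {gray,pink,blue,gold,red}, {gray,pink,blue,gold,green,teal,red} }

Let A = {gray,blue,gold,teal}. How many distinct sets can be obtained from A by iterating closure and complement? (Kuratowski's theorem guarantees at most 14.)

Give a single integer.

cl via duality: int({pink,green,red}) = {pink}, so X∖{pink} = {gray,blue,gold,green,teal,red}
Write k for closure, c for complement:
  1. A     = {gray,blue,gold,teal}
  2. kA    = {gray,blue,gold,green,teal,red}
  3. cA    = {pink,green,red}
  4. ckA   = {pink}
  5. kcA   = {pink,green,teal,red}
  6. kckA  = {pink,green,teal}
  7. ckcA  = {gray,blue,gold}
  8. ckckA = {gray,blue,gold,red}
applying k or c yields no new set

8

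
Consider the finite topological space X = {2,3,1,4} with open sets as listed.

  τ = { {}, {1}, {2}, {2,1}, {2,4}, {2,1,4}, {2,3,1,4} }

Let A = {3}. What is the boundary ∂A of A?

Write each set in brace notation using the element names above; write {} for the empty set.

opens ⊆ A: {}; union → int = {}
complement {2,1,4}; its interior {2,1,4}; cl(A) = X∖{2,1,4} = {3}
boundary = {3} ∖ {} = {3}

{3}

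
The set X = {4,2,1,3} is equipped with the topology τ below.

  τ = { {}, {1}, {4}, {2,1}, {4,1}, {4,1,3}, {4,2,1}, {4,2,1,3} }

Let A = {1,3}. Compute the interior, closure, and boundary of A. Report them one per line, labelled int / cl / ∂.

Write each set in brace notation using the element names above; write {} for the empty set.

open subsets of A: {}, {1}; so int(A) = {1}
closure: X∖int(X∖A) = X∖{4} = {2,1,3}
∂A = {2,1,3} minus {1} = {2,3}

int(A) = {1}
cl(A)  = {2,1,3}
∂A     = {2,3}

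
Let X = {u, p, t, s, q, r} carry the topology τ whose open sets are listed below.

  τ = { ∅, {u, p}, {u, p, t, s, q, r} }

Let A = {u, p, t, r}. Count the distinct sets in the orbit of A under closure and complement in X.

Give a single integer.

6

complement {s, q}; its interior ∅; cl(A) = X∖∅ = {u, p, t, s, q, r}
With k = closure, c = complement:
  1. A     = {u, p, t, r}
  2. kA    = {u, p, t, s, q, r}
  3. cA    = {s, q}
  4. ckA   = ∅
  5. kcA   = {t, s, q, r}
  6. ckcA  = {u, p}
k, c of each give nothing new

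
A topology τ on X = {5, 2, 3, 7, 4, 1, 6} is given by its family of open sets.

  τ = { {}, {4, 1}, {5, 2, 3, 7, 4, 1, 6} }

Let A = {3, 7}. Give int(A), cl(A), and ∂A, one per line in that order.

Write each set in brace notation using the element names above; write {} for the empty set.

open subsets of A: {}; so int(A) = {}
closure: X∖int(X∖A) = X∖{4, 1} = {5, 2, 3, 7, 6}
∂A = {5, 2, 3, 7, 6} minus {} = {5, 2, 3, 7, 6}

int(A) = {}
cl(A)  = {5, 2, 3, 7, 6}
∂A     = {5, 2, 3, 7, 6}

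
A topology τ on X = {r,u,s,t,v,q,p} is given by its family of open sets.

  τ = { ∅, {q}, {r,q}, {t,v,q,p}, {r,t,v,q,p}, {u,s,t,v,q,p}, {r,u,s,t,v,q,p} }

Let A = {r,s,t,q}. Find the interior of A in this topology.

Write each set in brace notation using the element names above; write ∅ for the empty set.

{r,q}

open subsets of A: ∅, {q}, {r,q}; so int(A) = {r,q}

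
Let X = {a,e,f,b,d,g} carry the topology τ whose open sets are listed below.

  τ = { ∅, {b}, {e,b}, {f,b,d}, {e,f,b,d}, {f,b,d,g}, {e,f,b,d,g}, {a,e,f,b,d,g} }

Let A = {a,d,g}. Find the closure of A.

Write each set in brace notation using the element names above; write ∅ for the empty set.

{a,f,d,g}

closure: X∖int(X∖A) = X∖{e,b} = {a,f,d,g}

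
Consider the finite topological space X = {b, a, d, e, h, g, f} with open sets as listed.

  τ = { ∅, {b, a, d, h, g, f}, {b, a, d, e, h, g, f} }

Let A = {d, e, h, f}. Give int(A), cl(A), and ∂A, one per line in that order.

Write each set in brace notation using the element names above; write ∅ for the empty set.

interior: largest open inside A is ∅ (from ∅)
cl via duality: int({b, a, g}) = ∅, so X∖∅ = {b, a, d, e, h, g, f}
cl∖int = {b, a, d, e, h, g, f}

int(A) = ∅
cl(A)  = {b, a, d, e, h, g, f}
∂A     = {b, a, d, e, h, g, f}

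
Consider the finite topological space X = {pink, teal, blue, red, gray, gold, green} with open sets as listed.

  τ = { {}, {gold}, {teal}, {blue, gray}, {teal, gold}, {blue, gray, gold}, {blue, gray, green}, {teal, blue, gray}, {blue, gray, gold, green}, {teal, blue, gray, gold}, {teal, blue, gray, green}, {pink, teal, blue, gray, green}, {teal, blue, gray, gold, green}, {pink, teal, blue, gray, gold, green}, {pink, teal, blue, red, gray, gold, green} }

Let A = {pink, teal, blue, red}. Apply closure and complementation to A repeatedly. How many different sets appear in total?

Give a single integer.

cl via duality: int({gray, gold, green}) = {gold}, so X∖{gold} = {pink, teal, blue, red, gray, green}
Write k for closure, c for complement:
  1. A     = {pink, teal, blue, red}
  2. kA    = {pink, teal, blue, red, gray, green}
  3. cA    = {gray, gold, green}
  4. ckA   = {gold}
  5. kcA   = {pink, blue, red, gray, gold, green}
  6. kckA  = {red, gold}
  7. ckcA  = {teal}
  8. ckckA = {pink, teal, blue, gray, green}
  9. kckcA = {pink, teal, red}
  10. ckckcA = {blue, gray, gold, green}
applying k or c yields no new set

10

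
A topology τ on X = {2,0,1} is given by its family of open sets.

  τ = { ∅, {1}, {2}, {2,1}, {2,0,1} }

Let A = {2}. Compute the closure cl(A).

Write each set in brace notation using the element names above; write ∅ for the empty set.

X∖A={0,1}, int(X∖A)={1}, hence cl(A)={2,0}

{2,0}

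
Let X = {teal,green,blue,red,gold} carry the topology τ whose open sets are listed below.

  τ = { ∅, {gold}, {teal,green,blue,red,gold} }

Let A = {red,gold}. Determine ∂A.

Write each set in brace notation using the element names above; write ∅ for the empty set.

{teal,green,blue,red}

open subsets of A: ∅, {gold}; so int(A) = {gold}
closure: X∖int(X∖A) = X∖∅ = {teal,green,blue,red,gold}
∂A = {teal,green,blue,red,gold} minus {gold} = {teal,green,blue,red}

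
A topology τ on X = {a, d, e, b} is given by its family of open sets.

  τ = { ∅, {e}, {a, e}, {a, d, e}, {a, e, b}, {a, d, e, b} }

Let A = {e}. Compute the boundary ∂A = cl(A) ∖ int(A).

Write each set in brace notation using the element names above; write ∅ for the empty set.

{a, d, b}

open subsets of A: ∅, {e}; so int(A) = {e}
closure: X∖int(X∖A) = X∖∅ = {a, d, e, b}
∂A = {a, d, e, b} minus {e} = {a, d, b}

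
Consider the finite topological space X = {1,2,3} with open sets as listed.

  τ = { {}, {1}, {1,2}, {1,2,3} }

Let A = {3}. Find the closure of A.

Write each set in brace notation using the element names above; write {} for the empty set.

complement {1,2}; its interior {1,2}; cl(A) = X∖{1,2} = {3}

{3}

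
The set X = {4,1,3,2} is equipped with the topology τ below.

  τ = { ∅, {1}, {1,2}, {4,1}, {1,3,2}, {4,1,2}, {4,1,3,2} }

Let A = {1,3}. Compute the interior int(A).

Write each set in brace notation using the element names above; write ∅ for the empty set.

{1}

U open, U⊆A: ∅, {1}. int(A) = ⋃ = {1}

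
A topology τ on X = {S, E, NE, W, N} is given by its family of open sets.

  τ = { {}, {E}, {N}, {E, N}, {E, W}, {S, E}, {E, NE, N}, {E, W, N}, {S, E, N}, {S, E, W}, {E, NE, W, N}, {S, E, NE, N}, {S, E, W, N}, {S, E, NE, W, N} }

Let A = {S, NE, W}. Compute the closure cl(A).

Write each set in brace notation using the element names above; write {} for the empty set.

{S, NE, W}

complement {E, N}; its interior {E, N}; cl(A) = X∖{E, N} = {S, NE, W}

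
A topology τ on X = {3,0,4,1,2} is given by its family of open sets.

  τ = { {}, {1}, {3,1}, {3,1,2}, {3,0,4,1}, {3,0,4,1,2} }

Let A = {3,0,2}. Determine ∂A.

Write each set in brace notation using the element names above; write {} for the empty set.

U open, U⊆A: {}. int(A) = ⋃ = {}
X∖A={4,1}, int(X∖A)={1}, hence cl(A)={3,0,4,2}
∂A: remove int from cl → {3,0,4,2}

{3,0,4,2}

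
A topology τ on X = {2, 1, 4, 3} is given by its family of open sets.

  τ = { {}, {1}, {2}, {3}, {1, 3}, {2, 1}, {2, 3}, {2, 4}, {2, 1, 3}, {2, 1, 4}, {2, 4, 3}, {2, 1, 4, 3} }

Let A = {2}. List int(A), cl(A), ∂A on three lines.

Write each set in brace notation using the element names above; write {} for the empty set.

int(A) = {2}
cl(A)  = {2, 4}
∂A     = {4}

open subsets of A: {}, {2}; so int(A) = {2}
closure: X∖int(X∖A) = X∖{1, 3} = {2, 4}
∂A = {2, 4} minus {2} = {4}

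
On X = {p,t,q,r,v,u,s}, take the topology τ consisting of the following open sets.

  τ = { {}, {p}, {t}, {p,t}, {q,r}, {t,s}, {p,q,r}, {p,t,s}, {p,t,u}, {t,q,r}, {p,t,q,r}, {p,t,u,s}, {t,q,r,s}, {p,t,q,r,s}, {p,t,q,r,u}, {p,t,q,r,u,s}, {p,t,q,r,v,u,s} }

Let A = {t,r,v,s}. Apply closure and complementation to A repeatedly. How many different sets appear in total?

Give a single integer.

cl via duality: int({p,q,u}) = {p}, so X∖{p} = {t,q,r,v,u,s}
Write k for closure, c for complement:
  1. A     = {t,r,v,s}
  2. kA    = {t,q,r,v,u,s}
  3. cA    = {p,q,u}
  4. ckA   = {p}
  5. kcA   = {p,q,r,v,u}
  6. kckA  = {p,v,u}
  7. ckcA  = {t,s}
  8. ckckA = {t,q,r,s}
  9. kckcA = {t,v,u,s}
  10. ckckcA = {p,q,r}
applying k or c yields no new set

10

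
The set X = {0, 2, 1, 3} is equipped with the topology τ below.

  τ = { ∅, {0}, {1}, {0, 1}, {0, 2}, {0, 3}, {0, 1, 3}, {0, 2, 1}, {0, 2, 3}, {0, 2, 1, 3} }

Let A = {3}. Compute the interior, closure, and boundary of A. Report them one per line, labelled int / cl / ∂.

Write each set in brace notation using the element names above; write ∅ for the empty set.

opens ⊆ A: ∅; union → int = ∅
complement {0, 2, 1}; its interior {0, 2, 1}; cl(A) = X∖{0, 2, 1} = {3}
boundary = {3} ∖ ∅ = {3}

int(A) = ∅
cl(A)  = {3}
∂A     = {3}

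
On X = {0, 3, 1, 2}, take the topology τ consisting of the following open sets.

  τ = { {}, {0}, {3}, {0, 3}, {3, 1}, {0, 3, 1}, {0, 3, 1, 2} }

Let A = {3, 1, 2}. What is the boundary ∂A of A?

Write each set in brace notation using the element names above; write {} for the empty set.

interior: largest open inside A is {3, 1} (from {}, {3}, {3, 1})
cl via duality: int({0}) = {0}, so X∖{0} = {3, 1, 2}
cl∖int = {2}

{2}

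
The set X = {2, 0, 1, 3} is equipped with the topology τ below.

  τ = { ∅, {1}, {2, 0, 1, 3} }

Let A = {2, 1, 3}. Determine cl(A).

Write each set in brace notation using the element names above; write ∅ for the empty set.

X∖A={0}, int(X∖A)=∅, hence cl(A)={2, 0, 1, 3}

{2, 0, 1, 3}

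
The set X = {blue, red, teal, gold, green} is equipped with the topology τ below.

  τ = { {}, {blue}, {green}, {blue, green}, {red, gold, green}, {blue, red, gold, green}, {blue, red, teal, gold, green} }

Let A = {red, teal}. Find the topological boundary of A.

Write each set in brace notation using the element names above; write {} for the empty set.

{red, teal, gold}

interior: largest open inside A is {} (from {})
cl via duality: int({blue, gold, green}) = {blue, green}, so X∖{blue, green} = {red, teal, gold}
cl∖int = {red, teal, gold}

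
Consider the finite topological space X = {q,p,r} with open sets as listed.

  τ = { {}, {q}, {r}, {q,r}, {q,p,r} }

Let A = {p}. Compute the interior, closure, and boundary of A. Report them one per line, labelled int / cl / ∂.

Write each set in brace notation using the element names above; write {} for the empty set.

U open, U⊆A: {}. int(A) = ⋃ = {}
X∖A={q,r}, int(X∖A)={q,r}, hence cl(A)={p}
∂A: remove int from cl → {p}

int(A) = {}
cl(A)  = {p}
∂A     = {p}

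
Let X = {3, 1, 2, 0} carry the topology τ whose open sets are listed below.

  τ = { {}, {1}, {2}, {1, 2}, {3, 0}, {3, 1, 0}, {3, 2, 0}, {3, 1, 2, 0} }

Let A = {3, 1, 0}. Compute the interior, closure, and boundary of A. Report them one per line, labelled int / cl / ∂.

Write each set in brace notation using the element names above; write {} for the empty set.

open subsets of A: {}, {1}, {3, 0}, {3, 1, 0}; so int(A) = {3, 1, 0}
closure: X∖int(X∖A) = X∖{2} = {3, 1, 0}
∂A = {3, 1, 0} minus {3, 1, 0} = {}

int(A) = {3, 1, 0}
cl(A)  = {3, 1, 0}
∂A     = {}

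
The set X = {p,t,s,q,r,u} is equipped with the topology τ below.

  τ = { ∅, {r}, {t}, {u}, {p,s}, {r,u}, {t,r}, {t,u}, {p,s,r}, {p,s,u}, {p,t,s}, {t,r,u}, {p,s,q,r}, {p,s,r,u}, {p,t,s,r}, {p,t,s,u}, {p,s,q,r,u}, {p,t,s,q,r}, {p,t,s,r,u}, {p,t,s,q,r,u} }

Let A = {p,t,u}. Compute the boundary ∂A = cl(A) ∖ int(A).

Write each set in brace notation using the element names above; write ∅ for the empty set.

{p,s,q}

opens ⊆ A: ∅, {t}, {u}, {t,u}; union → int = {t,u}
complement {s,q,r}; its interior {r}; cl(A) = X∖{r} = {p,t,s,q,u}
boundary = {p,t,s,q,u} ∖ {t,u} = {p,s,q}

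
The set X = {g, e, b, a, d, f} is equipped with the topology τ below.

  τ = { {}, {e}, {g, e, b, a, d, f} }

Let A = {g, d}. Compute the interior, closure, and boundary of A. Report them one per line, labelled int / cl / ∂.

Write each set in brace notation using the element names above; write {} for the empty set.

interior: largest open inside A is {} (from {})
cl via duality: int({e, b, a, f}) = {e}, so X∖{e} = {g, b, a, d, f}
cl∖int = {g, b, a, d, f}

int(A) = {}
cl(A)  = {g, b, a, d, f}
∂A     = {g, b, a, d, f}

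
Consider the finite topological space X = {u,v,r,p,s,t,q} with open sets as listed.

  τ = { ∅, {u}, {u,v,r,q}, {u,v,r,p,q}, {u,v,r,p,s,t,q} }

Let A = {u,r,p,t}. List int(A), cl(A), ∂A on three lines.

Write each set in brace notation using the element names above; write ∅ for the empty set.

interior: largest open inside A is {u} (from ∅, {u})
cl via duality: int({v,s,q}) = ∅, so X∖∅ = {u,v,r,p,s,t,q}
cl∖int = {v,r,p,s,t,q}

int(A) = {u}
cl(A)  = {u,v,r,p,s,t,q}
∂A     = {v,r,p,s,t,q}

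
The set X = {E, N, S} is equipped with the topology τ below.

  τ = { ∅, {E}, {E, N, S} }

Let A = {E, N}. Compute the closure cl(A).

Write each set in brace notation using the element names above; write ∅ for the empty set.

{E, N, S}

cl via duality: int({S}) = ∅, so X∖∅ = {E, N, S}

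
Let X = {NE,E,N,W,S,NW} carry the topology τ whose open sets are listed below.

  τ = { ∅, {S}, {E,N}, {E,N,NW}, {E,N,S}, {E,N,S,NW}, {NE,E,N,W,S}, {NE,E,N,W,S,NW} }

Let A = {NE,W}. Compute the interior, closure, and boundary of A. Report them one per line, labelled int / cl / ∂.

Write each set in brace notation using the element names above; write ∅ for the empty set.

int(A) = ∅
cl(A)  = {NE,W}
∂A     = {NE,W}

opens ⊆ A: ∅; union → int = ∅
complement {E,N,S,NW}; its interior {E,N,S,NW}; cl(A) = X∖{E,N,S,NW} = {NE,W}
boundary = {NE,W} ∖ ∅ = {NE,W}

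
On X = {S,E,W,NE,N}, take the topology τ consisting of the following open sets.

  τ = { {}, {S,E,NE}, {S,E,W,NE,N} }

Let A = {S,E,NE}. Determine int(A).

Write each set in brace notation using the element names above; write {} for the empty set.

{S,E,NE}

interior: largest open inside A is {S,E,NE} (from {}, {S,E,NE})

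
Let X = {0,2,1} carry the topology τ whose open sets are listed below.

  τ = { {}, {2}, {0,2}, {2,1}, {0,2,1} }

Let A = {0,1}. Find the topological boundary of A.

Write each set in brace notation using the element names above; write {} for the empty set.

interior: largest open inside A is {} (from {})
cl via duality: int({2}) = {2}, so X∖{2} = {0,1}
cl∖int = {0,1}

{0,1}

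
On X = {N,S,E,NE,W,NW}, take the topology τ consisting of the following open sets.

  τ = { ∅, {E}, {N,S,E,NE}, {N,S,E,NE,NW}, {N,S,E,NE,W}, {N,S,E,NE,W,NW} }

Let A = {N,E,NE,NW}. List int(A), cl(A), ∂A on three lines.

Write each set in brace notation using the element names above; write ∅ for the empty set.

int(A) = {E}
cl(A)  = {N,S,E,NE,W,NW}
∂A     = {N,S,NE,W,NW}

U open, U⊆A: ∅, {E}. int(A) = ⋃ = {E}
X∖A={S,W}, int(X∖A)=∅, hence cl(A)={N,S,E,NE,W,NW}
∂A: remove int from cl → {N,S,NE,W,NW}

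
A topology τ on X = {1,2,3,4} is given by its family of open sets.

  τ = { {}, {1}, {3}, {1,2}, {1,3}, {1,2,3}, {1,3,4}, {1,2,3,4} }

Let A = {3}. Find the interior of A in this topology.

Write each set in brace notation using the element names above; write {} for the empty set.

interior: largest open inside A is {3} (from {}, {3})

{3}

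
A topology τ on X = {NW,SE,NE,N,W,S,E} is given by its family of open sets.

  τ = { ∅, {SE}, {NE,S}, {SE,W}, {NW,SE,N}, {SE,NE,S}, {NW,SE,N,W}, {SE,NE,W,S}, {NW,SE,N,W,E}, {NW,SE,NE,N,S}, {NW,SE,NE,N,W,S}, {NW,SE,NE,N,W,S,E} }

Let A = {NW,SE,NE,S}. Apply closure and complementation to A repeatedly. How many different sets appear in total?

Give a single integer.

cl via duality: int({N,W,E}) = ∅, so X∖∅ = {NW,SE,NE,N,W,S,E}
Write k for closure, c for complement:
  1. A     = {NW,SE,NE,S}
  2. kA    = {NW,SE,NE,N,W,S,E}
  3. cA    = {N,W,E}
  4. ckA   = ∅
  5. kcA   = {NW,N,W,E}
  6. ckcA  = {SE,NE,S}
applying k or c yields no new set

6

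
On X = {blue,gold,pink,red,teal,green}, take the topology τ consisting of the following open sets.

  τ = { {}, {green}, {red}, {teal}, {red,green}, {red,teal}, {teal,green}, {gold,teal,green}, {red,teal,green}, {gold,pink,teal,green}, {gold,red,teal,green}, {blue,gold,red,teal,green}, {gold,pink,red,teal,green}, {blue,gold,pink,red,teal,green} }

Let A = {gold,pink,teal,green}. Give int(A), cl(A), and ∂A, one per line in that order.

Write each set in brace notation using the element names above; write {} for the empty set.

int(A) = {gold,pink,teal,green}
cl(A)  = {blue,gold,pink,teal,green}
∂A     = {blue}

U open, U⊆A: {}, {teal}, {green}, {teal,green}, {gold,teal,green}, {gold,pink,teal,green}. int(A) = ⋃ = {gold,pink,teal,green}
X∖A={blue,red}, int(X∖A)={red}, hence cl(A)={blue,gold,pink,teal,green}
∂A: remove int from cl → {blue}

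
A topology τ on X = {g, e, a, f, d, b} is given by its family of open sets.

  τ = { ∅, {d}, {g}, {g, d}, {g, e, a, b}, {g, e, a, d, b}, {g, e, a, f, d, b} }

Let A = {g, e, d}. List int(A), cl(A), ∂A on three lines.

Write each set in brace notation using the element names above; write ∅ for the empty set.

int(A) = {g, d}
cl(A)  = {g, e, a, f, d, b}
∂A     = {e, a, f, b}

interior: largest open inside A is {g, d} (from ∅, {g}, {d}, {g, d})
cl via duality: int({a, f, b}) = ∅, so X∖∅ = {g, e, a, f, d, b}
cl∖int = {e, a, f, b}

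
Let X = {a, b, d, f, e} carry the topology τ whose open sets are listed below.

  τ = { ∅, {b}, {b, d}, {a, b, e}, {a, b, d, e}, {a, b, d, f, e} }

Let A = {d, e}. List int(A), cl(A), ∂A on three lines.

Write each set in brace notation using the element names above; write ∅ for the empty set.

int(A) = ∅
cl(A)  = {a, d, f, e}
∂A     = {a, d, f, e}

interior: largest open inside A is ∅ (from ∅)
cl via duality: int({a, b, f}) = {b}, so X∖{b} = {a, d, f, e}
cl∖int = {a, d, f, e}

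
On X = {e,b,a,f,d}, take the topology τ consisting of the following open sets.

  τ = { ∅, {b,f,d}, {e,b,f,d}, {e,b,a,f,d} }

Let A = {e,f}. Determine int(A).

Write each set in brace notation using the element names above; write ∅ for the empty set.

∅

open subsets of A: ∅; so int(A) = ∅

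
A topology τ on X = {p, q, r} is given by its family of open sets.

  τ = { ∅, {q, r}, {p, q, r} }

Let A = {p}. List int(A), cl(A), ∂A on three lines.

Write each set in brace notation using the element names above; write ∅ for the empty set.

int(A) = ∅
cl(A)  = {p}
∂A     = {p}

interior: largest open inside A is ∅ (from ∅)
cl via duality: int({q, r}) = {q, r}, so X∖{q, r} = {p}
cl∖int = {p}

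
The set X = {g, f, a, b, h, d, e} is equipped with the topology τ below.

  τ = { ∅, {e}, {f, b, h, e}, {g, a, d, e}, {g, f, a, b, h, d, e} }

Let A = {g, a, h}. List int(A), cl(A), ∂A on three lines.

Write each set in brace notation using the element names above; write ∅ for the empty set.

int(A) = ∅
cl(A)  = {g, f, a, b, h, d}
∂A     = {g, f, a, b, h, d}

open subsets of A: ∅; so int(A) = ∅
closure: X∖int(X∖A) = X∖{e} = {g, f, a, b, h, d}
∂A = {g, f, a, b, h, d} minus ∅ = {g, f, a, b, h, d}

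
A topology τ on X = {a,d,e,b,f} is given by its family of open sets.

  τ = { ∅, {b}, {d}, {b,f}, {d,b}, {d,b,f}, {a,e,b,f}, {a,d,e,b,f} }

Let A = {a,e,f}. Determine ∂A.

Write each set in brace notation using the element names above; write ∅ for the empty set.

{a,e,f}

U open, U⊆A: ∅. int(A) = ⋃ = ∅
X∖A={d,b}, int(X∖A)={d,b}, hence cl(A)={a,e,f}
∂A: remove int from cl → {a,e,f}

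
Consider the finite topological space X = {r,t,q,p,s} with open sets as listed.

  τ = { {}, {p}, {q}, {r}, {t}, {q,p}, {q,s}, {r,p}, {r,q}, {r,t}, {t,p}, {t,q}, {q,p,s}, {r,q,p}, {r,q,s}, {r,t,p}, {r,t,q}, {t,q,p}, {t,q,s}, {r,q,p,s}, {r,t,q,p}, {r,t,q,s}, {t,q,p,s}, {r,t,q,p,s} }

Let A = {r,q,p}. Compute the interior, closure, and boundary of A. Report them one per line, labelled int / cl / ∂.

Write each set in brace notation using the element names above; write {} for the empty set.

open subsets of A: {}, {p}, {q}, {r}, {r,q}, {q,p}, {r,p}, {r,q,p}; so int(A) = {r,q,p}
closure: X∖int(X∖A) = X∖{t} = {r,q,p,s}
∂A = {r,q,p,s} minus {r,q,p} = {s}

int(A) = {r,q,p}
cl(A)  = {r,q,p,s}
∂A     = {s}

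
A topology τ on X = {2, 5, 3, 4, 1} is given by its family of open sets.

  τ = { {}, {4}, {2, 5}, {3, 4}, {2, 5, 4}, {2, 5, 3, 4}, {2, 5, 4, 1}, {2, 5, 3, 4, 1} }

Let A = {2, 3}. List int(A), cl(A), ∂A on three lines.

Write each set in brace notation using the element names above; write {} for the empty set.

int(A) = {}
cl(A)  = {2, 5, 3, 1}
∂A     = {2, 5, 3, 1}

interior: largest open inside A is {} (from {})
cl via duality: int({5, 4, 1}) = {4}, so X∖{4} = {2, 5, 3, 1}
cl∖int = {2, 5, 3, 1}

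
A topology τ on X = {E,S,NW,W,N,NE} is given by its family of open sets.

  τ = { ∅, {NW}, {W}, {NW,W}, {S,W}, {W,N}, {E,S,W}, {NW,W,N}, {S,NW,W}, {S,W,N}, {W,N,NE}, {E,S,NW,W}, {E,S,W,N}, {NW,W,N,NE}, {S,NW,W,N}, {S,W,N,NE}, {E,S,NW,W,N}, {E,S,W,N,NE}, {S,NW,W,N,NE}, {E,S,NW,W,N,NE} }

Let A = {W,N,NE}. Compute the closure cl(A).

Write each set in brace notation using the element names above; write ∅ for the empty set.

{E,S,W,N,NE}

closure: X∖int(X∖A) = X∖{NW} = {E,S,W,N,NE}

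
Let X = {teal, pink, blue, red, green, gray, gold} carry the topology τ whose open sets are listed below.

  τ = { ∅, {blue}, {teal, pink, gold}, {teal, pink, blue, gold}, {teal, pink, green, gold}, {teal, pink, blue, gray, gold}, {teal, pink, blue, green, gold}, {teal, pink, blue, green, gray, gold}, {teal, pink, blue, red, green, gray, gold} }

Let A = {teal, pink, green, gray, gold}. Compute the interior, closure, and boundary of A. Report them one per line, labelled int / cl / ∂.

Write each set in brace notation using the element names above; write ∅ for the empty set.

int(A) = {teal, pink, green, gold}
cl(A)  = {teal, pink, red, green, gray, gold}
∂A     = {red, gray}

interior: largest open inside A is {teal, pink, green, gold} (from ∅, {teal, pink, gold}, {teal, pink, green, gold})
cl via duality: int({blue, red}) = {blue}, so X∖{blue} = {teal, pink, red, green, gray, gold}
cl∖int = {red, gray}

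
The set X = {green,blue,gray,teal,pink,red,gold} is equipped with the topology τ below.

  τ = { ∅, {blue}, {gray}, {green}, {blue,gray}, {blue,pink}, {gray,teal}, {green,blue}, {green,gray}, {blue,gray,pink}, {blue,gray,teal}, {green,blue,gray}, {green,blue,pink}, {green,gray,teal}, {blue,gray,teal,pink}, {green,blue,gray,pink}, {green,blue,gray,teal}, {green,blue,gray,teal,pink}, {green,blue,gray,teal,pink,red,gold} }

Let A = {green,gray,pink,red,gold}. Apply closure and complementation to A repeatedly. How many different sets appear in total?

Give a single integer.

10

closure: X∖int(X∖A) = X∖{blue} = {green,gray,teal,pink,red,gold}
Let k=closure and c=complement:
  1. A     = {green,gray,pink,red,gold}
  2. kA    = {green,gray,teal,pink,red,gold}
  3. cA    = {blue,teal}
  4. ckA   = {blue}
  5. kcA   = {blue,teal,pink,red,gold}
  6. kckA  = {blue,pink,red,gold}
  7. ckcA  = {green,gray}
  8. ckckA = {green,gray,teal}
  9. kckcA = {green,gray,teal,red,gold}
  10. ckckcA = {blue,pink}
— saturated at 10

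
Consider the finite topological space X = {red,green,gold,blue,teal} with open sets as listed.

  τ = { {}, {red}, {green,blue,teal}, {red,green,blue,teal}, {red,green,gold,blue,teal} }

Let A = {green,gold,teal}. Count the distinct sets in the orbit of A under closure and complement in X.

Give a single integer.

X∖A={red,blue}, int(X∖A)={red}, hence cl(A)={green,gold,blue,teal}
Orbit (k=closure, c=complement):
  1. A     = {green,gold,teal}
  2. kA    = {green,gold,blue,teal}
  3. cA    = {red,blue}
  4. ckA   = {red}
  5. kcA   = {red,green,gold,blue,teal}
  6. kckA  = {red,gold}
  7. ckcA  = {}
  8. ckckA = {green,blue,teal}
(closed under both — stop)

8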